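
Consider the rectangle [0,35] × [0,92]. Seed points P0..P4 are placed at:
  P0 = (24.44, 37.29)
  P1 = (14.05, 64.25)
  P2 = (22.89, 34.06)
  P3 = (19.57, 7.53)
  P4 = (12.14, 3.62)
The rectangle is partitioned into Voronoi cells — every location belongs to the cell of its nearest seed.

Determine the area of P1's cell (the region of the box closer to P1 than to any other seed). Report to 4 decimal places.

1. box [0,35]×[0,92]: [(0, 0) (35, 0) (35, 92) (0, 92)]
2. ⊥bis P1·P0 via (19.245,50.77): [(0, 43.3533) (35, 56.8418) (35, 92) (0, 92)]  |A|=1466.5874
3. ⊥bis P1·P2 via (18.47,49.155): [(0, 43.7468) (4.2508, 44.9914) (35, 56.8418) (35, 92) (0, 92)]  |A|=1465.7511
4. ⊥bis P1·P3 via (16.81,35.89): [(0, 43.7468) (4.2508, 44.9914) (35, 56.8418) (35, 92) (0, 92)]  |A|=1465.7511
5. ⊥bis P1·P4 via (13.095,33.935): [(0, 43.7468) (4.2508, 44.9914) (35, 56.8418) (35, 92) (0, 92)]  |A|=1465.7511
6. canonical 5-gon: [(0, 43.7468) (4.2508, 44.9914) (35, 56.8418) (35, 92) (0, 92)]
7. shoelace: 1465.7511

Area of P1's cell: 1465.7511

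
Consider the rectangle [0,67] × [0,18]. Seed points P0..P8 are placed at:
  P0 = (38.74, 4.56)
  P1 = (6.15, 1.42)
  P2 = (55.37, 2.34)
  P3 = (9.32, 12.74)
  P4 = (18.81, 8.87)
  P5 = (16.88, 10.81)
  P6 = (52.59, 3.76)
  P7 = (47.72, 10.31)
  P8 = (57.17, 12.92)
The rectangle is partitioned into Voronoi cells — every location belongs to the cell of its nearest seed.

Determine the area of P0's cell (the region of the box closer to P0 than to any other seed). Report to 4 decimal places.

1. box [0,67]×[0,18]: [(0, 0) (67, 0) (67, 18) (0, 18)]
2. ⊥bis P0·P1 via (22.445,2.99): [(22.7331, 0) (67, 0) (67, 18) (20.9988, 18)]  |A|=812.413
3. ⊥bis P0·P2 via (47.055,3.45): [(22.7331, 0) (46.5944, 0) (48.9973, 18) (20.9988, 18)]  |A|=466.739
4. ⊥bis P0·P3 via (24.03,8.65): [(22.4479, 2.9599) (22.7331, 0) (46.5944, 0) (48.9973, 18) (26.6297, 18)]  |A|=424.3944
5. ⊥bis P0·P4 via (28.775,6.715): [(27.3228, 0) (46.5944, 0) (48.9973, 18) (31.2155, 18)]  |A|=333.4814
6. ⊥bis P0·P5 via (27.81,7.685): [(27.3228, 0) (46.5944, 0) (48.9973, 18) (31.2155, 18)]  |A|=333.4814
7. ⊥bis P0·P6 via (45.665,4.16): [(27.3228, 0) (45.4247, 0) (46.4644, 18) (31.2155, 18)]  |A|=300.1576
8. ⊥bis P0·P7 via (43.23,7.435): [(27.3228, 0) (45.4247, 0) (45.637, 3.6758) (36.4651, 18) (31.2155, 18)]  |A|=228.5417
9. ⊥bis P0·P8 via (47.955,8.74): [(27.3228, 0) (45.4247, 0) (45.637, 3.6758) (36.4651, 18) (31.2155, 18)]  |A|=228.5417
10. canonical 5-gon: [(27.3228, 0) (45.4247, 0) (45.637, 3.6758) (36.4651, 18) (31.2155, 18)]
11. shoelace: 228.5417

Area of P0's cell: 228.5417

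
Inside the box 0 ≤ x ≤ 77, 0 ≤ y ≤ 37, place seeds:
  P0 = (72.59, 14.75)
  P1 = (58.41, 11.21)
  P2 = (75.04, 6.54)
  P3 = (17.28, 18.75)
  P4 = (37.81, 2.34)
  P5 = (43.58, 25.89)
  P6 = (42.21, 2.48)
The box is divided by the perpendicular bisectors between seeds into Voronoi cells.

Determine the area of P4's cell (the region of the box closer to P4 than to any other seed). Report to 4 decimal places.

1. box [0,77]×[0,37]: [(0, 0) (77, 0) (77, 37) (0, 37)]
2. ⊥bis P4·P0 via (55.2,8.545): [(0, 0) (58.249, 0) (45.0469, 37) (0, 37)]  |A|=1910.9728
3. ⊥bis P4·P1 via (48.11,6.775): [(0, 0) (51.0272, 0) (35.0956, 37) (0, 37)]  |A|=1593.2725
4. ⊥bis P4·P2 via (56.425,4.44): [(0, 0) (51.0272, 0) (35.0956, 37) (0, 37)]  |A|=1593.2725
5. ⊥bis P4·P3 via (27.545,10.545): [(19.1162, 0) (51.0272, 0) (39.8553, 25.946)]  |A|=413.9815
6. ⊥bis P4·P5 via (40.695,14.115): [(32.0848, 16.2246) (19.1162, 0) (51.0272, 0) (45.4513, 12.9497)]  |A|=336.287
7. ⊥bis P4·P6 via (40.01,2.41): [(39.6293, 14.3761) (32.0848, 16.2246) (19.1162, 0) (40.0867, 0)]  |A|=223.9261
8. canonical 4-gon: [(39.6293, 14.3761) (32.0848, 16.2246) (19.1162, 0) (40.0867, 0)]
9. shoelace: 223.9261

Area of P4's cell: 223.9261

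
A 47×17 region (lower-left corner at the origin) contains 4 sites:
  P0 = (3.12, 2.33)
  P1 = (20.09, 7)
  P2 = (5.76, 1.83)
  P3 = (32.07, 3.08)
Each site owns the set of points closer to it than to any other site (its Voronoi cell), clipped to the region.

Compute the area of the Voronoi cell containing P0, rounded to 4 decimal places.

1. box [0,47]×[0,17]: [(0, 0) (47, 0) (47, 17) (0, 17)]
2. ⊥bis P0·P1 via (11.605,4.665): [(0, 0) (12.8888, 0) (8.2105, 17) (0, 17)]  |A|=179.3439
3. ⊥bis P0·P2 via (4.44,2.08): [(0, 0) (4.0461, 0) (7.2658, 17) (0, 17)]  |A|=96.1505
4. ⊥bis P0·P3 via (17.595,2.705): [(0, 0) (4.0461, 0) (7.2658, 17) (0, 17)]  |A|=96.1505
5. canonical 4-gon: [(0, 0) (4.0461, 0) (7.2658, 17) (0, 17)]
6. shoelace: 96.1505

Area of P0's cell: 96.1505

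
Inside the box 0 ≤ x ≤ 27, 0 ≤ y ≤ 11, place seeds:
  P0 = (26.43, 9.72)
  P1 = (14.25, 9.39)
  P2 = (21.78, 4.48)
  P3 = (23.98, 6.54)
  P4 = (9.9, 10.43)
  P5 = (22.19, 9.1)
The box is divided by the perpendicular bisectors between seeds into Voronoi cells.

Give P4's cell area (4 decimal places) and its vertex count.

1. box [0,27]×[0,11]: [(0, 0) (27, 0) (27, 11) (0, 11)]
2. ⊥bis P4·P0 via (18.165,10.075): [(0, 0) (17.7323, 0) (18.2047, 11) (0, 11)]  |A|=197.6534
3. ⊥bis P4·P1 via (12.075,9.91): [(0, 0) (9.7057, 0) (12.3356, 11) (0, 11)]  |A|=121.2272
4. ⊥bis P4·P2 via (15.84,7.455): [(0, 0) (9.7057, 0) (12.3356, 11) (0, 11)]  |A|=121.2272
5. ⊥bis P4·P3 via (16.94,8.485): [(0, 0) (9.7057, 0) (12.3356, 11) (0, 11)]  |A|=121.2272
6. ⊥bis P4·P5 via (16.045,9.765): [(0, 0) (9.7057, 0) (12.3356, 11) (0, 11)]  |A|=121.2272
7. canonical 4-gon: [(0, 0) (9.7057, 0) (12.3356, 11) (0, 11)]
8. shoelace: 121.2272

Area of P4's cell: 121.2272 (4 vertices)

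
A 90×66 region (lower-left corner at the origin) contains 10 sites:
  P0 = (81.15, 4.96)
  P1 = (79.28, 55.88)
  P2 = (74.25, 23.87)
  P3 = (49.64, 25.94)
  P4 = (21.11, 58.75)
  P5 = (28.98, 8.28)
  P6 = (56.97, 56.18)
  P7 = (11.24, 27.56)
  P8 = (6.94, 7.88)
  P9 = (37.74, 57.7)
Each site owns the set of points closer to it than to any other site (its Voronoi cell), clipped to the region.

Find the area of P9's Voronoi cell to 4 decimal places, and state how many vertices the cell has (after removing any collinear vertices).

1. box [0,90]×[0,66]: [(0, 0) (90, 0) (90, 66) (0, 66)]
2. ⊥bis P9·P0 via (59.445,31.33): [(0, 0) (21.3813, 0) (90, 56.4797) (90, 66) (0, 66)]  |A|=4002.2206
3. ⊥bis P9·P1 via (58.51,56.79): [(0, 0) (21.3813, 0) (57.3178, 29.5791) (58.9135, 66) (0, 66)]  |A|=3280.5491
4. ⊥bis P9·P2 via (55.995,40.785): [(0, 0) (18.2038, 0) (57.8988, 42.8396) (58.9135, 66) (0, 66)]  |A|=2982.8121
5. ⊥bis P9·P3 via (43.69,41.82): [(0, 25.45) (58.0905, 47.2157) (58.9135, 66) (0, 66)]  |A|=1731.1109
6. ⊥bis P9·P4 via (29.425,58.225): [(28.0185, 35.9481) (58.0905, 47.2157) (58.9135, 66) (29.9159, 66)]  |A|=713.5219
7. ⊥bis P9·P5 via (33.36,32.99): [(28.0185, 35.9481) (58.0905, 47.2157) (58.9135, 66) (29.9159, 66)]  |A|=713.5219
8. ⊥bis P9·P6 via (47.355,56.94): [(28.0185, 35.9481) (46.2352, 42.7737) (48.0711, 66) (29.9159, 66)]  |A|=478.0886
9. ⊥bis P9·P7 via (24.49,42.63): [(28.2326, 39.3394) (30.8732, 37.0177) (46.2352, 42.7737) (48.0711, 66) (29.9159, 66)]  |A|=473.3625
10. ⊥bis P9·P8 via (22.34,32.79): [(28.2326, 39.3394) (30.8732, 37.0177) (46.2352, 42.7737) (48.0711, 66) (29.9159, 66)]  |A|=473.3625
11. canonical 5-gon: [(28.2326, 39.3394) (30.8732, 37.0177) (46.2352, 42.7737) (48.0711, 66) (29.9159, 66)]
12. shoelace: 473.3625

Area of P9's cell: 473.3625 (5 vertices)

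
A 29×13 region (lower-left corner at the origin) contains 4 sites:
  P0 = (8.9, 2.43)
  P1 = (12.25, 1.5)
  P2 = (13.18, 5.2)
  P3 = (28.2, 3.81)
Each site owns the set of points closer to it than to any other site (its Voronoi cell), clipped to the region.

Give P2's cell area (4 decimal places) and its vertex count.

Area of P2's cell: 130.9501 (4 vertices)

1. box [0,29]×[0,13]: [(0, 0) (29, 0) (29, 13) (0, 13)]
2. ⊥bis P2·P0 via (11.04,3.815): [(13.5091, 0) (29, 0) (29, 13) (5.0955, 13)]  |A|=256.0704
3. ⊥bis P2·P1 via (12.715,3.35): [(11.074, 3.7625) (26.043, 0) (29, 0) (29, 13) (5.0955, 13)]  |A|=232.4912
4. ⊥bis P2·P3 via (20.69,4.505): [(11.074, 3.7625) (20.4043, 1.4173) (21.4762, 13) (5.0955, 13)]  |A|=130.9501
5. canonical 4-gon: [(11.074, 3.7625) (20.4043, 1.4173) (21.4762, 13) (5.0955, 13)]
6. shoelace: 130.9501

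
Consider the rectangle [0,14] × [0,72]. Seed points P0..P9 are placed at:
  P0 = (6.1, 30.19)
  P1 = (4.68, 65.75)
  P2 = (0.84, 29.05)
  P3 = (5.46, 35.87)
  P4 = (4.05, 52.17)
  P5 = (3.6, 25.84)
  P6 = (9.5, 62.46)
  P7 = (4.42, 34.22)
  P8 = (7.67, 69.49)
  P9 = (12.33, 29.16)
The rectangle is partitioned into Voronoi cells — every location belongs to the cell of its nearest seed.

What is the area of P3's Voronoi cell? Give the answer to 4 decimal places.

1. box [0,14]×[0,72]: [(0, 0) (14, 0) (14, 72) (0, 72)]
2. ⊥bis P3·P0 via (5.78,33.03): [(0, 32.3787) (14, 33.9562) (14, 72) (0, 72)]  |A|=543.6555
3. ⊥bis P3·P1 via (5.07,50.81): [(0, 50.6777) (0, 32.3787) (14, 33.9562) (14, 51.0431)]  |A|=247.7008
4. ⊥bis P3·P2 via (3.15,32.46): [(0, 50.6777) (0, 34.5939) (2.8036, 32.6946) (14, 33.9562) (14, 51.0431)]  |A|=244.5956
5. ⊥bis P3·P4 via (4.755,44.02): [(0, 43.6087) (0, 34.5939) (2.8036, 32.6946) (14, 33.9562) (14, 44.8197)]  |A|=151.5491
6. ⊥bis P3·P5 via (4.53,30.855): [(0, 43.6087) (0, 34.5939) (2.8036, 32.6946) (14, 33.9562) (14, 44.8197)]  |A|=151.5491
7. ⊥bis P3·P6 via (7.48,49.165): [(0, 43.6087) (0, 34.5939) (2.8036, 32.6946) (14, 33.9562) (14, 44.8197)]  |A|=151.5491
8. ⊥bis P3·P7 via (4.94,35.045): [(0, 43.6087) (0, 38.1587) (7.7794, 33.2553) (14, 33.9562) (14, 44.8197)]  |A|=132.1718
9. ⊥bis P3·P8 via (6.565,52.68): [(0, 43.6087) (0, 38.1587) (7.7794, 33.2553) (14, 33.9562) (14, 44.8197)]  |A|=132.1718
10. ⊥bis P3·P9 via (8.895,32.515): [(0, 43.6087) (0, 38.1587) (7.7794, 33.2553) (9.8454, 33.4881) (14, 37.7417) (14, 44.8197)]  |A|=124.3082
11. canonical 6-gon: [(0, 43.6087) (0, 38.1587) (7.7794, 33.2553) (9.8454, 33.4881) (14, 37.7417) (14, 44.8197)]
12. shoelace: 124.3082

Area of P3's cell: 124.3082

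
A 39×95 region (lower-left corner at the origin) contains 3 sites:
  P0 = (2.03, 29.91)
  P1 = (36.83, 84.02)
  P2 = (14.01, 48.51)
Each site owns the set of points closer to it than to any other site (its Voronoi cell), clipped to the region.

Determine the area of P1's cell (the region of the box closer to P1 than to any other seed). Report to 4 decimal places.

Area of P1's cell: 972.2932

1. box [0,39]×[0,95]: [(0, 0) (39, 0) (39, 95) (0, 95)]
2. ⊥bis P1·P0 via (19.43,56.965): [(0, 69.4611) (39, 44.3789) (39, 95) (0, 95)]  |A|=1485.1208
3. ⊥bis P1·P2 via (25.42,66.265): [(0, 82.6008) (39, 57.538) (39, 95) (0, 95)]  |A|=972.2932
4. canonical 4-gon: [(0, 82.6008) (39, 57.538) (39, 95) (0, 95)]
5. shoelace: 972.2932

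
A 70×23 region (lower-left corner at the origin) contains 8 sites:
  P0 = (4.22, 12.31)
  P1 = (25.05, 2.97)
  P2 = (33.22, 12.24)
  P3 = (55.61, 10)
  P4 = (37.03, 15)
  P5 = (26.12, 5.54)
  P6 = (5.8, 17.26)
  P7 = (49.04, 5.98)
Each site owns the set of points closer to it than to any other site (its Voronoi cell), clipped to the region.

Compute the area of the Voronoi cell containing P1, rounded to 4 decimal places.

1. box [0,70]×[0,23]: [(0, 0) (70, 0) (70, 23) (0, 23)]
2. ⊥bis P1·P0 via (14.635,7.64): [(11.2093, 0) (70, 0) (70, 23) (21.5223, 23)]  |A|=1233.5868
3. ⊥bis P1·P2 via (29.135,7.605): [(18.7309, 16.7746) (11.2093, 0) (37.7639, 0)]  |A|=222.7212
4. ⊥bis P1·P3 via (40.33,6.485): [(18.7309, 16.7746) (11.2093, 0) (37.7639, 0)]  |A|=222.7212
5. ⊥bis P1·P4 via (31.04,8.985): [(18.7309, 16.7746) (11.2093, 0) (37.7639, 0)]  |A|=222.7212
6. ⊥bis P1·P5 via (25.585,4.255): [(15.0786, 8.6293) (11.2093, 0) (35.805, 0)]  |A|=106.1213
7. ⊥bis P1·P6 via (15.425,10.115): [(15.0786, 8.6293) (11.2093, 0) (35.805, 0)]  |A|=106.1213
8. ⊥bis P1·P7 via (37.045,4.475): [(15.0786, 8.6293) (11.2093, 0) (35.805, 0)]  |A|=106.1213
9. canonical 3-gon: [(15.0786, 8.6293) (11.2093, 0) (35.805, 0)]
10. shoelace: 106.1213

Area of P1's cell: 106.1213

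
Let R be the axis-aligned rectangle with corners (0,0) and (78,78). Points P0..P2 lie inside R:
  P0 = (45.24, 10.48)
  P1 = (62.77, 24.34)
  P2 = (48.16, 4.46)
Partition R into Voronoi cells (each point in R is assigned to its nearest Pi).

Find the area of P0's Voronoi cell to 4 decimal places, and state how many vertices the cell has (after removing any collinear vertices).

1. box [0,78]×[0,78]: [(0, 0) (78, 0) (78, 78) (0, 78)]
2. ⊥bis P0·P1 via (54.005,17.41): [(0, 0) (67.7701, 0) (6.0998, 78) (0, 78)]  |A|=2880.9287
3. ⊥bis P0·P2 via (46.7,7.47): [(0, 0) (31.2995, 0) (57.6606, 12.7864) (6.0998, 78) (0, 78)]  |A|=2647.7642
4. canonical 5-gon: [(0, 0) (31.2995, 0) (57.6606, 12.7864) (6.0998, 78) (0, 78)]
5. shoelace: 2647.7642

Area of P0's cell: 2647.7642 (5 vertices)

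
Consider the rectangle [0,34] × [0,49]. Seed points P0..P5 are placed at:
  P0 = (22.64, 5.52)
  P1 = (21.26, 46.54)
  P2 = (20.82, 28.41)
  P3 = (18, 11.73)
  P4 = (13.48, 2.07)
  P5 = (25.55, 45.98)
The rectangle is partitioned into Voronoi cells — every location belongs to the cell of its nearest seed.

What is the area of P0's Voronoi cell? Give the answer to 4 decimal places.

1. box [0,34]×[0,49]: [(0, 0) (34, 0) (34, 49) (0, 49)]
2. ⊥bis P0·P1 via (21.95,26.03): [(0, 25.2916) (0, 0) (34, 0) (34, 26.4354)]  |A|=879.358
3. ⊥bis P0·P2 via (21.73,16.965): [(0, 15.2372) (0, 0) (34, 0) (34, 17.9406)]  |A|=564.0231
4. ⊥bis P0·P3 via (20.32,8.625): [(32.6433, 17.8327) (8.7766, 0) (34, 0) (34, 17.9406)]  |A|=237.071
5. ⊥bis P0·P4 via (18.06,3.795): [(32.6433, 17.8327) (17.1367, 6.2465) (19.4893, 0) (34, 0) (34, 17.9406)]  |A|=203.6126
6. ⊥bis P0·P5 via (24.095,25.75): [(32.6433, 17.8327) (17.1367, 6.2465) (19.4893, 0) (34, 0) (34, 17.9406)]  |A|=203.6126
7. canonical 5-gon: [(32.6433, 17.8327) (17.1367, 6.2465) (19.4893, 0) (34, 0) (34, 17.9406)]
8. shoelace: 203.6126

Area of P0's cell: 203.6126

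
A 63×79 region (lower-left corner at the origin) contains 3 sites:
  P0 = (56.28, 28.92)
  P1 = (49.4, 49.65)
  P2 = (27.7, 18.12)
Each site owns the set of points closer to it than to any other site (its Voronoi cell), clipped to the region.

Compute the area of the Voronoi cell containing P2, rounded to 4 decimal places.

Area of P2's cell: 2018.3410

1. box [0,63]×[0,79]: [(0, 0) (63, 0) (63, 79) (0, 79)]
2. ⊥bis P2·P0 via (41.99,23.52): [(0, 0) (50.8779, 0) (21.0248, 79) (0, 79)]  |A|=2840.1584
3. ⊥bis P2·P1 via (38.55,33.885): [(0, 60.4164) (0, 0) (50.8779, 0) (37.9056, 34.3285)]  |A|=2018.341
4. canonical 4-gon: [(0, 60.4164) (0, 0) (50.8779, 0) (37.9056, 34.3285)]
5. shoelace: 2018.341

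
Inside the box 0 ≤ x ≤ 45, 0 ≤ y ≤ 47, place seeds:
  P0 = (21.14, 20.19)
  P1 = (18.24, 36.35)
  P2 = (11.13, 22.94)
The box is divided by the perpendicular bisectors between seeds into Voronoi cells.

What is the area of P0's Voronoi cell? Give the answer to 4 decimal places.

Area of P0's cell: 930.9208

1. box [0,45]×[0,47]: [(0, 0) (45, 0) (45, 47) (0, 47)]
2. ⊥bis P0·P1 via (19.69,28.27): [(0, 24.7365) (0, 0) (45, 0) (45, 32.812)]  |A|=1294.8421
3. ⊥bis P0·P2 via (16.135,21.565): [(17.8882, 27.9467) (10.2105, 0) (45, 0) (45, 32.812)]  |A|=930.9208
4. canonical 4-gon: [(17.8882, 27.9467) (10.2105, 0) (45, 0) (45, 32.812)]
5. shoelace: 930.9208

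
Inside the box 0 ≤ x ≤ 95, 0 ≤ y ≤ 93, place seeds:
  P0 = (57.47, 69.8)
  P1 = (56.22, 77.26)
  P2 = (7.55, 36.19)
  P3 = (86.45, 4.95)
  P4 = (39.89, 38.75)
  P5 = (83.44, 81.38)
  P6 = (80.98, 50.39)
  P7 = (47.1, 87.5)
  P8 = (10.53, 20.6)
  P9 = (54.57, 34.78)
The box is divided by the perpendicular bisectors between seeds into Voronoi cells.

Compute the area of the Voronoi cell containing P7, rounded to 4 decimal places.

Area of P7's cell: 1118.5971

1. box [0,95]×[0,93]: [(0, 0) (95, 0) (95, 93) (0, 93)]
2. ⊥bis P7·P0 via (52.285,78.65): [(0, 48.0175) (76.7782, 93) (0, 93)]  |A|=1726.8392
3. ⊥bis P7·P1 via (51.66,82.38): [(0, 48.0175) (38.2189, 70.409) (63.5842, 93) (0, 93)]  |A|=1577.806
4. ⊥bis P7·P2 via (27.325,61.845): [(0, 82.9072) (25.717, 63.0845) (38.2189, 70.409) (63.5842, 93) (0, 93)]  |A|=1129.1761
5. ⊥bis P7·P3 via (66.775,46.225): [(0, 82.9072) (25.717, 63.0845) (38.2189, 70.409) (63.5842, 93) (0, 93)]  |A|=1129.1761
6. ⊥bis P7·P4 via (43.495,63.125): [(0, 82.9072) (21.4309, 66.3882) (29.3555, 65.2162) (38.2189, 70.409) (63.5842, 93) (0, 93)]  |A|=1118.5971
7. ⊥bis P7·P5 via (65.27,84.44): [(0, 82.9072) (21.4309, 66.3882) (29.3555, 65.2162) (38.2189, 70.409) (63.5842, 93) (0, 93)]  |A|=1118.5971
8. ⊥bis P7·P6 via (64.04,68.945): [(0, 82.9072) (21.4309, 66.3882) (29.3555, 65.2162) (38.2189, 70.409) (63.5842, 93) (0, 93)]  |A|=1118.5971
9. ⊥bis P7·P8 via (28.815,54.05): [(0, 82.9072) (21.4309, 66.3882) (29.3555, 65.2162) (38.2189, 70.409) (63.5842, 93) (0, 93)]  |A|=1118.5971
10. ⊥bis P7·P9 via (50.835,61.14): [(0, 82.9072) (21.4309, 66.3882) (29.3555, 65.2162) (38.2189, 70.409) (63.5842, 93) (0, 93)]  |A|=1118.5971
11. canonical 6-gon: [(0, 82.9072) (21.4309, 66.3882) (29.3555, 65.2162) (38.2189, 70.409) (63.5842, 93) (0, 93)]
12. shoelace: 1118.5971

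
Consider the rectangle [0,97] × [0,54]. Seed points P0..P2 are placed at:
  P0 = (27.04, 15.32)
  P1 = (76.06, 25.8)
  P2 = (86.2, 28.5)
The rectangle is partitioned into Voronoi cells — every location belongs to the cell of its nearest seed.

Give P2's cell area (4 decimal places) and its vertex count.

Area of P2's cell: 854.8232 (4 vertices)

1. box [0,97]×[0,54]: [(0, 0) (97, 0) (97, 54) (0, 54)]
2. ⊥bis P2·P0 via (56.62,21.91): [(61.5012, 0) (97, 0) (97, 54) (49.4708, 54)]  |A|=2241.7549
3. ⊥bis P2·P1 via (81.13,27.15): [(88.3593, 0) (97, 0) (97, 54) (73.9806, 54)]  |A|=854.8232
4. canonical 4-gon: [(88.3593, 0) (97, 0) (97, 54) (73.9806, 54)]
5. shoelace: 854.8232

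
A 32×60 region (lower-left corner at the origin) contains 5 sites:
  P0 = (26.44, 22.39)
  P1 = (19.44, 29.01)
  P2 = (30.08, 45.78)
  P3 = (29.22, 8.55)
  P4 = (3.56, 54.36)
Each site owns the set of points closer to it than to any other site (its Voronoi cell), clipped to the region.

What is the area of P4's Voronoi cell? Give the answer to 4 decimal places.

1. box [0,32]×[0,60]: [(0, 0) (32, 0) (32, 60) (0, 60)]
2. ⊥bis P4·P0 via (15,38.375): [(0, 27.6399) (32, 50.5414) (32, 60) (0, 60)]  |A|=669.0985
3. ⊥bis P4·P1 via (11.5,41.685): [(0, 34.4811) (32, 54.5268) (32, 60) (0, 60)]  |A|=495.8741
4. ⊥bis P4·P2 via (16.82,50.07): [(0, 34.4811) (14.7699, 43.7334) (20.0326, 60) (0, 60)]  |A|=351.3881
5. ⊥bis P4·P3 via (16.39,31.455): [(0, 34.4811) (14.7699, 43.7334) (20.0326, 60) (0, 60)]  |A|=351.3881
6. canonical 4-gon: [(0, 34.4811) (14.7699, 43.7334) (20.0326, 60) (0, 60)]
7. shoelace: 351.3881

Area of P4's cell: 351.3881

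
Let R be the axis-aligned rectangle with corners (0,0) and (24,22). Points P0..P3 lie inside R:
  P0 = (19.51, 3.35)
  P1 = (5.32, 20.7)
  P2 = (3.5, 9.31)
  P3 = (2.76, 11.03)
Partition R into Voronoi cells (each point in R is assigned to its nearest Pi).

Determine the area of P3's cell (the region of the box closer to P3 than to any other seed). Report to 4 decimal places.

1. box [0,24]×[0,22]: [(0, 0) (24, 0) (24, 22) (0, 22)]
2. ⊥bis P3·P0 via (11.135,7.19): [(0, 0) (7.8383, 0) (17.9255, 22) (0, 22)]  |A|=283.4021
3. ⊥bis P3·P1 via (4.04,15.865): [(0, 16.9345) (0, 0) (7.8383, 0) (13.914, 13.251)]  |A|=169.7465
4. ⊥bis P3·P2 via (3.13,10.17): [(11.6713, 13.8447) (0, 16.9345) (0, 8.8234)]  |A|=47.3337
5. canonical 3-gon: [(11.6713, 13.8447) (0, 16.9345) (0, 8.8234)]
6. shoelace: 47.3337

Area of P3's cell: 47.3337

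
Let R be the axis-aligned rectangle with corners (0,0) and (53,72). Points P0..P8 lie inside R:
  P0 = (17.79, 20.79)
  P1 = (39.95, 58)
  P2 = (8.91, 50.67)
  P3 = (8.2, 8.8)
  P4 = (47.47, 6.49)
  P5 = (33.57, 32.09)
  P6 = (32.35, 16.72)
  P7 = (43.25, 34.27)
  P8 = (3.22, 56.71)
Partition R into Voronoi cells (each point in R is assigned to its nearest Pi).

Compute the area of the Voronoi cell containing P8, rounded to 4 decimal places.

1. box [0,53]×[0,72]: [(0, 0) (53, 0) (53, 72) (0, 72)]
2. ⊥bis P8·P0 via (10.505,38.75): [(0, 34.4889) (53, 55.987) (53, 72) (0, 72)]  |A|=1418.3887
3. ⊥bis P8·P1 via (21.585,57.355): [(0, 34.4889) (22.0736, 43.4425) (21.0707, 72) (0, 72)]  |A|=714.8652
4. ⊥bis P8·P2 via (6.065,53.69): [(0, 47.9764) (21.2125, 67.9598) (21.0707, 72) (0, 72)]  |A|=297.3653
5. ⊥bis P8·P3 via (5.71,32.755): [(0, 47.9764) (21.2125, 67.9598) (21.0707, 72) (0, 72)]  |A|=297.3653
6. ⊥bis P8·P4 via (25.345,31.6): [(0, 47.9764) (21.2125, 67.9598) (21.0707, 72) (0, 72)]  |A|=297.3653
7. ⊥bis P8·P5 via (18.395,44.4): [(0, 47.9764) (21.2125, 67.9598) (21.0707, 72) (0, 72)]  |A|=297.3653
8. ⊥bis P8·P6 via (17.785,36.715): [(0, 47.9764) (21.2125, 67.9598) (21.0707, 72) (0, 72)]  |A|=297.3653
9. ⊥bis P8·P7 via (23.235,45.49): [(0, 47.9764) (21.2125, 67.9598) (21.0707, 72) (0, 72)]  |A|=297.3653
10. canonical 4-gon: [(0, 47.9764) (21.2125, 67.9598) (21.0707, 72) (0, 72)]
11. shoelace: 297.3653

Area of P8's cell: 297.3653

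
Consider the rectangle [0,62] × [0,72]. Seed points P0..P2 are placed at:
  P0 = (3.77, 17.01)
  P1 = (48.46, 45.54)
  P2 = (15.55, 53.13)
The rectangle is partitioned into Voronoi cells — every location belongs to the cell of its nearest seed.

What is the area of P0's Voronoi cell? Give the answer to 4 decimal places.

1. box [0,62]×[0,72]: [(0, 0) (62, 0) (62, 72) (0, 72)]
2. ⊥bis P0·P1 via (26.115,31.275): [(0, 0) (46.0809, 0) (0.1162, 72) (0, 72)]  |A|=1663.0971
3. ⊥bis P0·P2 via (9.66,35.07): [(0, 38.2205) (0, 0) (46.0809, 0) (27.3821, 29.2902)]  |A|=1198.1375
4. canonical 4-gon: [(0, 38.2205) (0, 0) (46.0809, 0) (27.3821, 29.2902)]
5. shoelace: 1198.1375

Area of P0's cell: 1198.1375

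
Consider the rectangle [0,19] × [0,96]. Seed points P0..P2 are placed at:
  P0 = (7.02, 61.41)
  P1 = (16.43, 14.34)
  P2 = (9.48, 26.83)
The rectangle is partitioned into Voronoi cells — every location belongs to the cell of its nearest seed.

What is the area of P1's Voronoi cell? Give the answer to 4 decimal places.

Area of P1's cell: 354.5872

1. box [0,19]×[0,96]: [(0, 0) (19, 0) (19, 96) (0, 96)]
2. ⊥bis P1·P0 via (11.725,37.875): [(0, 35.531) (0, 0) (19, 0) (19, 39.3294)]  |A|=711.1736
3. ⊥bis P1·P2 via (12.955,20.585): [(0, 13.3763) (0, 0) (19, 0) (19, 23.9487)]  |A|=354.5872
4. canonical 4-gon: [(0, 13.3763) (0, 0) (19, 0) (19, 23.9487)]
5. shoelace: 354.5872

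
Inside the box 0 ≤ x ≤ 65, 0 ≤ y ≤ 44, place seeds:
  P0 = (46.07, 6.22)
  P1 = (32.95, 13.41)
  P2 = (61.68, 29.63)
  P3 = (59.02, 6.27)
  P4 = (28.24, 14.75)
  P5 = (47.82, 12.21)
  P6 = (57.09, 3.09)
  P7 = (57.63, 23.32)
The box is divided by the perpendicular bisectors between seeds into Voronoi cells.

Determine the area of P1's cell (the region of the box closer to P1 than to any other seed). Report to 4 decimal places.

Area of P1's cell: 282.6116

1. box [0,65]×[0,44]: [(0, 0) (65, 0) (65, 44) (0, 44)]
2. ⊥bis P1·P0 via (39.51,9.815): [(0, 0) (34.1312, 0) (58.244, 44) (0, 44)]  |A|=2032.2545
3. ⊥bis P1·P2 via (47.315,21.52): [(0, 0) (34.1312, 0) (46.6094, 22.7697) (34.6235, 44) (0, 44)]  |A|=1781.5203
4. ⊥bis P1·P3 via (45.985,9.84): [(0, 0) (34.1312, 0) (46.6094, 22.7697) (34.6235, 44) (0, 44)]  |A|=1781.5203
5. ⊥bis P1·P4 via (30.595,14.08): [(26.5892, 0) (34.1312, 0) (46.6094, 22.7697) (37.6049, 38.7192)]  |A|=348.0361
6. ⊥bis P1·P5 via (40.385,12.81): [(26.5892, 0) (34.1312, 0) (40.2527, 11.1702) (41.8667, 31.1705) (37.6049, 38.7192)]  |A|=293.8285
7. ⊥bis P1·P6 via (45.02,8.25): [(26.5892, 0) (34.1312, 0) (40.2527, 11.1702) (41.8667, 31.1705) (37.6049, 38.7192)]  |A|=293.8285
8. ⊥bis P1·P7 via (45.29,18.365): [(37.4025, 38.008) (26.5892, 0) (34.1312, 0) (40.2527, 11.1702) (41.5791, 27.6067)]  |A|=282.6116
9. canonical 5-gon: [(37.4025, 38.008) (26.5892, 0) (34.1312, 0) (40.2527, 11.1702) (41.5791, 27.6067)]
10. shoelace: 282.6116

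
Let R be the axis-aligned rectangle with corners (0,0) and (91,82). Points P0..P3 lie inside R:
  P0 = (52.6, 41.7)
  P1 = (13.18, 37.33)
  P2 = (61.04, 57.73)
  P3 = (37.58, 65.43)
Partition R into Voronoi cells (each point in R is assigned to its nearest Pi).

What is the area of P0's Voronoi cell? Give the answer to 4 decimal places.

1. box [0,91]×[0,82]: [(0, 0) (91, 0) (91, 82) (0, 82)]
2. ⊥bis P0·P1 via (32.89,39.515): [(37.2705, 0) (91, 0) (91, 82) (28.1802, 82)]  |A|=4778.5191
3. ⊥bis P0·P2 via (56.82,49.715): [(30.2058, 63.7277) (37.2705, 0) (91, 0) (91, 31.7188)]  |A|=2676.1862
4. ⊥bis P0·P3 via (45.09,53.565): [(47.0961, 54.8348) (32.2345, 45.4281) (37.2705, 0) (91, 0) (91, 31.7188)]  |A|=2530.6638
5. canonical 5-gon: [(47.0961, 54.8348) (32.2345, 45.4281) (37.2705, 0) (91, 0) (91, 31.7188)]
6. shoelace: 2530.6638

Area of P0's cell: 2530.6638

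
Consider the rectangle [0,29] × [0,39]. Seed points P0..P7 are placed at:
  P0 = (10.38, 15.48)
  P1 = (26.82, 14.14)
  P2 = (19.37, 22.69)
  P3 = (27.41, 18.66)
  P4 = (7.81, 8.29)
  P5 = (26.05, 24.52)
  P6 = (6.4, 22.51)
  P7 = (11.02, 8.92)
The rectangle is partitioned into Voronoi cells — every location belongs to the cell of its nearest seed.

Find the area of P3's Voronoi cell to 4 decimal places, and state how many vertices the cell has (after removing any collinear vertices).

Area of P3's cell: 31.1168 (4 vertices)

1. box [0,29]×[0,39]: [(0, 0) (29, 0) (29, 39) (0, 39)]
2. ⊥bis P3·P0 via (18.895,17.07): [(22.0825, 0) (29, 0) (29, 39) (14.8, 39)]  |A|=411.7913
3. ⊥bis P3·P1 via (27.115,16.4): [(18.8179, 17.483) (29, 16.1539) (29, 39) (14.8, 39)]  |A|=269.0809
4. ⊥bis P3·P2 via (23.39,20.675): [(21.6075, 17.1189) (29, 16.1539) (29, 31.8672)]  |A|=58.0798
5. ⊥bis P3·P4 via (17.61,13.475): [(21.6075, 17.1189) (29, 16.1539) (29, 31.8672)]  |A|=58.0798
6. ⊥bis P3·P5 via (26.73,21.59): [(23.4693, 20.8333) (21.6075, 17.1189) (29, 16.1539) (29, 22.1168)]  |A|=31.1168
7. ⊥bis P3·P6 via (16.905,20.585): [(23.4693, 20.8333) (21.6075, 17.1189) (29, 16.1539) (29, 22.1168)]  |A|=31.1168
8. ⊥bis P3·P7 via (19.215,13.79): [(23.4693, 20.8333) (21.6075, 17.1189) (29, 16.1539) (29, 22.1168)]  |A|=31.1168
9. canonical 4-gon: [(23.4693, 20.8333) (21.6075, 17.1189) (29, 16.1539) (29, 22.1168)]
10. shoelace: 31.1168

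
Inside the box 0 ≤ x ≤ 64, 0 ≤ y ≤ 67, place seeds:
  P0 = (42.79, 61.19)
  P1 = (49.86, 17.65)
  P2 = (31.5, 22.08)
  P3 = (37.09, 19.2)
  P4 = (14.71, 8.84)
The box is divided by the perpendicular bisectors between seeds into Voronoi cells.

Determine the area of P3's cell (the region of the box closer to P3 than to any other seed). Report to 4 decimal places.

Area of P3's cell: 348.1321

1. box [0,64]×[0,67]: [(0, 0) (64, 0) (64, 67) (0, 67)]
2. ⊥bis P3·P0 via (39.94,40.195): [(0, 45.6167) (0, 0) (64, 0) (64, 36.9289)]  |A|=2641.461
3. ⊥bis P3·P1 via (43.475,18.425): [(46.0173, 39.37) (0, 45.6167) (0, 0) (41.2386, 0)]  |A|=1861.3611
4. ⊥bis P3·P2 via (34.295,20.64): [(46.0173, 39.37) (44.0803, 39.633) (23.6612, 0) (41.2386, 0)]  |A|=387.0811
5. ⊥bis P3·P4 via (25.9,14.02): [(46.0173, 39.37) (44.0803, 39.633) (28.2589, 8.9242) (32.39, 0) (41.2386, 0)]  |A|=348.1321
6. canonical 5-gon: [(46.0173, 39.37) (44.0803, 39.633) (28.2589, 8.9242) (32.39, 0) (41.2386, 0)]
7. shoelace: 348.1321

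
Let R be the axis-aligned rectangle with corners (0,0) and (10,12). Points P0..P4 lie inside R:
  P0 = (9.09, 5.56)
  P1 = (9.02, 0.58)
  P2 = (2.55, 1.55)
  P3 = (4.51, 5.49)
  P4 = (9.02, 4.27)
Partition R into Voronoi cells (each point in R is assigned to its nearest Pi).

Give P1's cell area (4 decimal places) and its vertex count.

Area of P1's cell: 10.1611 (5 vertices)

1. box [0,10]×[0,12]: [(0, 0) (10, 0) (10, 12) (0, 12)]
2. ⊥bis P1·P0 via (9.055,3.07): [(0, 3.1973) (0, 0) (10, 0) (10, 3.0567)]  |A|=31.27
3. ⊥bis P1·P2 via (5.785,1.065): [(6.0918, 3.1117) (5.6253, 0) (10, 0) (10, 3.0567)]  |A|=12.7793
4. ⊥bis P1·P3 via (6.765,3.035): [(6.837, 3.1012) (5.971, 2.3057) (5.6253, 0) (10, 0) (10, 3.0567)]  |A|=12.4784
5. ⊥bis P1·P4 via (9.02,2.425): [(6.1009, 2.425) (5.971, 2.3057) (5.6253, 0) (10, 0) (10, 2.425)]  |A|=10.1611
6. canonical 5-gon: [(6.1009, 2.425) (5.971, 2.3057) (5.6253, 0) (10, 0) (10, 2.425)]
7. shoelace: 10.1611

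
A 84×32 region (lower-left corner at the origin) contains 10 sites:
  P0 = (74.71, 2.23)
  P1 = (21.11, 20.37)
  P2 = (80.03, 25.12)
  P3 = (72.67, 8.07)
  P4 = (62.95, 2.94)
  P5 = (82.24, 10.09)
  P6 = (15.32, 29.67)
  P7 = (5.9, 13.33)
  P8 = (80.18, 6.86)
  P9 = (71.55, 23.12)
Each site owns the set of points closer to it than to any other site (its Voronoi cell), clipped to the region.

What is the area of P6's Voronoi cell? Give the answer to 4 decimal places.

Area of P6's cell: 188.5553

1. box [0,84]×[0,32]: [(0, 0) (84, 0) (84, 32) (0, 32)]
2. ⊥bis P6·P0 via (45.015,15.95): [(0, 0) (37.6456, 0) (52.4306, 32) (0, 32)]  |A|=1441.2192
3. ⊥bis P6·P1 via (18.215,25.02): [(0, 13.6797) (29.4264, 32) (0, 32)]  |A|=269.5503
4. ⊥bis P6·P2 via (47.675,27.395): [(0, 13.6797) (29.4264, 32) (0, 32)]  |A|=269.5503
5. ⊥bis P6·P3 via (43.995,18.87): [(0, 13.6797) (29.4264, 32) (0, 32)]  |A|=269.5503
6. ⊥bis P6·P4 via (39.135,16.305): [(0, 13.6797) (29.4264, 32) (0, 32)]  |A|=269.5503
7. ⊥bis P6·P5 via (48.78,19.88): [(0, 13.6797) (29.4264, 32) (0, 32)]  |A|=269.5503
8. ⊥bis P6·P7 via (10.61,21.5): [(0, 27.6167) (11.623, 20.916) (29.4264, 32) (0, 32)]  |A|=188.5553
9. ⊥bis P6·P8 via (47.75,18.265): [(0, 27.6167) (11.623, 20.916) (29.4264, 32) (0, 32)]  |A|=188.5553
10. ⊥bis P6·P9 via (43.435,26.395): [(0, 27.6167) (11.623, 20.916) (29.4264, 32) (0, 32)]  |A|=188.5553
11. canonical 4-gon: [(0, 27.6167) (11.623, 20.916) (29.4264, 32) (0, 32)]
12. shoelace: 188.5553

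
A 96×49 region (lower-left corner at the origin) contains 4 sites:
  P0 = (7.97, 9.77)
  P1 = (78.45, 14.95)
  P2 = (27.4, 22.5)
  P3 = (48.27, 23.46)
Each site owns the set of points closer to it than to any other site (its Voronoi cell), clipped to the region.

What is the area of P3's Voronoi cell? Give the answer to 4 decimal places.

Area of P3's cell: 1327.3108

1. box [0,96]×[0,49]: [(0, 0) (96, 0) (96, 49) (0, 49)]
2. ⊥bis P3·P0 via (28.12,16.615): [(33.7642, 0) (96, 0) (96, 49) (17.1187, 49)]  |A|=3457.3691
3. ⊥bis P3·P1 via (63.36,19.205): [(33.7642, 0) (57.9447, 0) (71.7614, 49) (17.1187, 49)]  |A|=1931.1688
4. ⊥bis P3·P2 via (37.835,22.98): [(38.8921, 0) (57.9447, 0) (71.7614, 49) (36.6381, 49)]  |A|=1327.3108
5. canonical 4-gon: [(38.8921, 0) (57.9447, 0) (71.7614, 49) (36.6381, 49)]
6. shoelace: 1327.3108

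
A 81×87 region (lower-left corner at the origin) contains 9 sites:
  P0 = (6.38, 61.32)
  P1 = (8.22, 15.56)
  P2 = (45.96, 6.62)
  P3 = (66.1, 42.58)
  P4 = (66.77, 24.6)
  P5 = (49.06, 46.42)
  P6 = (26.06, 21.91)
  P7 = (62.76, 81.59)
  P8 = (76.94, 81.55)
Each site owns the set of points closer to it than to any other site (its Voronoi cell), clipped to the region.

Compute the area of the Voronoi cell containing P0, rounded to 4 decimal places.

1. box [0,81]×[0,87]: [(0, 0) (81, 0) (81, 87) (0, 87)]
2. ⊥bis P0·P1 via (7.3,38.44): [(0, 38.1465) (81, 41.4035) (81, 87) (0, 87)]  |A|=3825.2278
3. ⊥bis P0·P2 via (26.17,33.97): [(0, 38.1465) (33.8214, 39.5064) (81, 73.6441) (81, 87) (0, 87)]  |A|=3064.6944
4. ⊥bis P0·P3 via (36.24,51.95): [(0, 38.1465) (32.3162, 39.4459) (47.2386, 87) (0, 87)]  |A|=1912.5761
5. ⊥bis P0·P4 via (36.575,42.96): [(0, 38.1465) (32.3162, 39.4459) (47.2386, 87) (0, 87)]  |A|=1912.5761
6. ⊥bis P0·P5 via (27.72,53.87): [(0, 38.1465) (22.5473, 39.0531) (39.286, 87) (0, 87)]  |A|=1492.5782
7. ⊥bis P0·P6 via (16.22,41.615): [(0, 38.1465) (10.0863, 38.552) (24.9665, 45.9827) (39.286, 87) (0, 87)]  |A|=1450.0095
8. ⊥bis P0·P7 via (34.57,71.455): [(0, 38.1465) (10.0863, 38.552) (24.9665, 45.9827) (34.2093, 72.4582) (28.9812, 87) (0, 87)]  |A|=1375.0843
9. ⊥bis P0·P8 via (41.66,71.435): [(0, 38.1465) (10.0863, 38.552) (24.9665, 45.9827) (34.2093, 72.4582) (28.9812, 87) (0, 87)]  |A|=1375.0843
10. canonical 6-gon: [(0, 38.1465) (10.0863, 38.552) (24.9665, 45.9827) (34.2093, 72.4582) (28.9812, 87) (0, 87)]
11. shoelace: 1375.0843

Area of P0's cell: 1375.0843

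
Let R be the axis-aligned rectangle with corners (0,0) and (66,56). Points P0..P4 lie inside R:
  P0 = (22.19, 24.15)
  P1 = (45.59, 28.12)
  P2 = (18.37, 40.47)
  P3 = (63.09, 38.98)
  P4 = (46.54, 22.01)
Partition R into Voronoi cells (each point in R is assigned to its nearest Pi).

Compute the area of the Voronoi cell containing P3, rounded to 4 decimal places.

1. box [0,66]×[0,56]: [(0, 0) (66, 0) (66, 56) (0, 56)]
2. ⊥bis P3·P0 via (42.64,31.565): [(54.0852, 0) (66, 0) (66, 56) (33.7801, 56)]  |A|=1235.7722
3. ⊥bis P3·P1 via (54.34,33.55): [(66, 14.7609) (66, 56) (40.4082, 56)]  |A|=527.6924
4. ⊥bis P3·P2 via (40.73,39.725): [(41.2282, 54.6785) (66, 14.7609) (66, 56) (41.2723, 56)]  |A|=527.1215
5. ⊥bis P3·P4 via (54.815,30.495): [(41.2282, 54.6785) (58.414, 26.9851) (66, 19.5868) (66, 56) (41.2723, 56)]  |A|=508.8167
6. canonical 5-gon: [(41.2282, 54.6785) (58.414, 26.9851) (66, 19.5868) (66, 56) (41.2723, 56)]
7. shoelace: 508.8167

Area of P3's cell: 508.8167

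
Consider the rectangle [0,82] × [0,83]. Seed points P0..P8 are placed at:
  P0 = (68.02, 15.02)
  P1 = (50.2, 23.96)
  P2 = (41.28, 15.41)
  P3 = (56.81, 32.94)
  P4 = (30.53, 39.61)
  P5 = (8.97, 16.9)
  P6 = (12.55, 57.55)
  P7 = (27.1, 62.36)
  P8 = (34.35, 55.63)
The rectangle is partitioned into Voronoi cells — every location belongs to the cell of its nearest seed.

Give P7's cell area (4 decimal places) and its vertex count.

1. box [0,82]×[0,83]: [(0, 0) (82, 0) (82, 83) (0, 83)]
2. ⊥bis P7·P0 via (47.56,38.69): [(0, 0) (2.7999, 0) (82, 68.4594) (82, 83) (0, 83)]  |A|=4095.0021
3. ⊥bis P7·P1 via (38.65,43.16): [(0, 19.9096) (82, 69.2377) (82, 83) (0, 83)]  |A|=3150.9589
4. ⊥bis P7·P2 via (34.19,38.885): [(0, 28.5588) (28.8751, 37.2798) (82, 69.2377) (82, 83) (0, 83)]  |A|=3026.0857
5. ⊥bis P7·P3 via (41.955,47.65): [(0, 28.5588) (28.8751, 37.2798) (35.8275, 41.4621) (76.9599, 83) (0, 83)]  |A|=2603.6897
6. ⊥bis P7·P4 via (28.815,50.985): [(0, 46.6406) (48.1431, 53.8991) (76.9599, 83) (0, 83)]  |A|=1995.0298
7. ⊥bis P7·P5 via (18.035,39.63): [(0, 46.8226) (0.3311, 46.6905) (48.1431, 53.8991) (76.9599, 83) (0, 83)]  |A|=1994.9997
8. ⊥bis P7·P6 via (19.825,59.955): [(23.0764, 50.1198) (48.1431, 53.8991) (76.9599, 83) (12.2067, 83)]  |A|=1374.829
9. ⊥bis P7·P8 via (30.725,58.995): [(22.9214, 50.5885) (53.0083, 83) (12.2067, 83)]  |A|=661.2206
10. canonical 3-gon: [(22.9214, 50.5885) (53.0083, 83) (12.2067, 83)]
11. shoelace: 661.2206

Area of P7's cell: 661.2206 (3 vertices)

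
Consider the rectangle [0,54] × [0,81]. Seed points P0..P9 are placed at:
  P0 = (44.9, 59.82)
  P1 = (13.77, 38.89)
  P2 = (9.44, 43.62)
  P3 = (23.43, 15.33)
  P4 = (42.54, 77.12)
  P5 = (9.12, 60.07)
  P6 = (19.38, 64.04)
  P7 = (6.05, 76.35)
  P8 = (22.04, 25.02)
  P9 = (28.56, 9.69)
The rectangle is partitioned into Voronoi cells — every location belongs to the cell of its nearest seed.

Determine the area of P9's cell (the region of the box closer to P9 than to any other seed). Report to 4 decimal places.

1. box [0,54]×[0,81]: [(0, 0) (54, 0) (54, 81) (0, 81)]
2. ⊥bis P9·P0 via (36.73,34.755): [(0, 46.7272) (0, 0) (54, 0) (54, 29.1258)]  |A|=2048.032
3. ⊥bis P9·P1 via (21.165,24.29): [(39.8307, 33.7443) (0, 13.5698) (0, 0) (54, 0) (54, 29.1258)]  |A|=1387.6894
4. ⊥bis P9·P2 via (19,26.655): [(39.8307, 33.7443) (0, 13.5698) (0, 0) (54, 0) (54, 29.1258)]  |A|=1387.6894
5. ⊥bis P9·P3 via (25.995,12.51): [(46.8315, 31.4624) (12.2413, 0) (54, 0) (54, 29.1258)]  |A|=761.3074
6. ⊥bis P9·P4 via (35.55,43.405): [(46.8315, 31.4624) (12.2413, 0) (54, 0) (54, 29.1258)]  |A|=761.3074
7. ⊥bis P9·P5 via (18.84,34.88): [(46.8315, 31.4624) (12.2413, 0) (54, 0) (54, 29.1258)]  |A|=761.3074
8. ⊥bis P9·P6 via (23.97,36.865): [(46.8315, 31.4624) (12.2413, 0) (54, 0) (54, 29.1258)]  |A|=761.3074
9. ⊥bis P9·P7 via (17.305,43.02): [(46.8315, 31.4624) (12.2413, 0) (54, 0) (54, 29.1258)]  |A|=761.3074
10. ⊥bis P9·P8 via (25.3,17.355): [(53.4202, 29.3148) (36.6103, 22.1654) (12.2413, 0) (54, 0) (54, 29.1258)]  |A|=719.7045
11. canonical 5-gon: [(53.4202, 29.3148) (36.6103, 22.1654) (12.2413, 0) (54, 0) (54, 29.1258)]
12. shoelace: 719.7045

Area of P9's cell: 719.7045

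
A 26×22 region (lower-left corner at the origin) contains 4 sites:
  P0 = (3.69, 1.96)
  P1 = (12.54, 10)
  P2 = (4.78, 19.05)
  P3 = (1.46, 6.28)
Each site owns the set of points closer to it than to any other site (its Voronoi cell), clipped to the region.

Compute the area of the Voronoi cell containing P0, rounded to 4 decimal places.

Area of P0's cell: 55.5786

1. box [0,26]×[0,22]: [(0, 0) (26, 0) (26, 22) (0, 22)]
2. ⊥bis P0·P1 via (8.115,5.98): [(0, 14.9126) (0, 0) (13.5477, 0)]  |A|=101.0153
3. ⊥bis P0·P2 via (4.235,10.505): [(3.99, 10.5206) (0, 10.7751) (0, 0) (13.5477, 0)]  |A|=92.7611
4. ⊥bis P0·P3 via (2.575,4.12): [(7.4967, 6.6606) (0, 2.7908) (0, 0) (13.5477, 0)]  |A|=55.5786
5. canonical 4-gon: [(7.4967, 6.6606) (0, 2.7908) (0, 0) (13.5477, 0)]
6. shoelace: 55.5786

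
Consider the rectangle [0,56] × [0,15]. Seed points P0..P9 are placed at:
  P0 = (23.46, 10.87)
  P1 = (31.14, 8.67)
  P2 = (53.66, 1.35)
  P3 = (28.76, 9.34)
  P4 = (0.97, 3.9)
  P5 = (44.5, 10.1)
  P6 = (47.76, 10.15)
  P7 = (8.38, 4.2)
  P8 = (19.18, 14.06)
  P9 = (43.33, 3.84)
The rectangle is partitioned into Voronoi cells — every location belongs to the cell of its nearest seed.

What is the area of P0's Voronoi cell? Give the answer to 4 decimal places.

Area of P0's cell: 94.1118

1. box [0,56]×[0,15]: [(0, 0) (56, 0) (56, 15) (0, 15)]
2. ⊥bis P0·P1 via (27.3,9.77): [(0, 0) (24.5013, 0) (28.7982, 15) (0, 15)]  |A|=399.7461
3. ⊥bis P0·P2 via (38.56,6.11): [(0, 0) (24.5013, 0) (28.7982, 15) (0, 15)]  |A|=399.7461
4. ⊥bis P0·P3 via (26.11,10.105): [(0, 0) (23.1929, 0) (27.5231, 15) (0, 15)]  |A|=380.3699
5. ⊥bis P0·P4 via (12.215,7.385): [(14.5037, 0) (23.1929, 0) (27.5231, 15) (9.855, 15)]  |A|=197.6795
6. ⊥bis P0·P5 via (33.98,10.485): [(14.5037, 0) (23.1929, 0) (27.5231, 15) (9.855, 15)]  |A|=197.6795
7. ⊥bis P0·P6 via (35.61,10.51): [(14.5037, 0) (23.1929, 0) (27.5231, 15) (9.855, 15)]  |A|=197.6795
8. ⊥bis P0·P7 via (15.92,7.535): [(19.2528, 0) (23.1929, 0) (27.5231, 15) (12.6182, 15)]  |A|=141.3376
9. ⊥bis P0·P8 via (21.32,12.465): [(16.5626, 6.0821) (19.2528, 0) (23.1929, 0) (27.5231, 15) (23.2094, 15)]  |A|=94.1118
10. ⊥bis P0·P9 via (33.395,7.355): [(16.5626, 6.0821) (19.2528, 0) (23.1929, 0) (27.5231, 15) (23.2094, 15)]  |A|=94.1118
11. canonical 5-gon: [(16.5626, 6.0821) (19.2528, 0) (23.1929, 0) (27.5231, 15) (23.2094, 15)]
12. shoelace: 94.1118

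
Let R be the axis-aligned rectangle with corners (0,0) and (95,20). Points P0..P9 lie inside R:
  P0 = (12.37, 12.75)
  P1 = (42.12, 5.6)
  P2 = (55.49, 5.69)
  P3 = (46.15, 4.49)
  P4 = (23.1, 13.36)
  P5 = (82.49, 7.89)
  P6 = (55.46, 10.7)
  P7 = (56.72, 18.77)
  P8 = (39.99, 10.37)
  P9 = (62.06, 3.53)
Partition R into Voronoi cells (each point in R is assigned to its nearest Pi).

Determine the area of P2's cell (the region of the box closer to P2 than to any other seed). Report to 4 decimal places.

1. box [0,95]×[0,20]: [(0, 0) (95, 0) (95, 20) (0, 20)]
2. ⊥bis P2·P0 via (33.93,9.22): [(32.4204, 0) (95, 0) (95, 20) (35.695, 20)]  |A|=1218.8458
3. ⊥bis P2·P1 via (48.805,5.645): [(48.843, 0) (95, 0) (95, 20) (48.7084, 20)]  |A|=924.4863
4. ⊥bis P2·P3 via (50.82,5.09): [(51.474, 0) (95, 0) (95, 20) (48.9044, 20)]  |A|=896.2167
5. ⊥bis P2·P4 via (39.295,9.525): [(51.474, 0) (95, 0) (95, 20) (48.9044, 20)]  |A|=896.2167
6. ⊥bis P2·P5 via (68.99,6.79): [(51.474, 0) (69.5433, 0) (67.9136, 20) (48.9044, 20)]  |A|=370.7856
7. ⊥bis P2·P6 via (55.475,8.195): [(50.425, 8.1648) (51.474, 0) (69.5433, 0) (68.869, 8.2752)]  |A|=150.117
8. ⊥bis P2·P7 via (56.105,12.23): [(50.425, 8.1648) (51.474, 0) (69.5433, 0) (68.869, 8.2752)]  |A|=150.117
9. ⊥bis P2·P8 via (47.74,8.03): [(50.425, 8.1648) (51.474, 0) (69.5433, 0) (68.869, 8.2752)]  |A|=150.117
10. ⊥bis P2·P9 via (58.775,4.61): [(59.9625, 8.2219) (50.425, 8.1648) (51.474, 0) (57.2594, 0)]  |A|=62.7492
11. canonical 4-gon: [(59.9625, 8.2219) (50.425, 8.1648) (51.474, 0) (57.2594, 0)]
12. shoelace: 62.7492

Area of P2's cell: 62.7492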